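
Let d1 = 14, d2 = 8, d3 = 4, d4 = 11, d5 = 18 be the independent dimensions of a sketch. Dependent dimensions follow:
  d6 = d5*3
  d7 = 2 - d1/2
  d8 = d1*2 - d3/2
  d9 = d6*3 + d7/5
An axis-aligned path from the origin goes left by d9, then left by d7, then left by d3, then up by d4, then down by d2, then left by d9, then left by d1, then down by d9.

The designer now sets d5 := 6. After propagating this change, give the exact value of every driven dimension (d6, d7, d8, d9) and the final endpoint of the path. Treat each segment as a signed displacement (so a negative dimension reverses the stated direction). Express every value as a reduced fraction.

d6 = 18
d7 = -5
d8 = 26
d9 = 53
endpoint = (-119, -50)

Apply edit: d5 := 6
  d6 = d5*3 = 18
  d7 = 2 - d1/2 = -5
  d8 = d1*2 - d3/2 = 26
  d9 = d6*3 + d7/5 = 53
Walk from origin (0, 0):
  seg 1: left by d9 = 53 → (-53, 0)
  seg 2: left by d7 = -5 → (-48, 0)
  seg 3: left by d3 = 4 → (-52, 0)
  seg 4: up by d4 = 11 → (-52, 11)
  seg 5: down by d2 = 8 → (-52, 3)
  seg 6: left by d9 = 53 → (-105, 3)
  seg 7: left by d1 = 14 → (-119, 3)
  seg 8: down by d9 = 53 → (-119, -50)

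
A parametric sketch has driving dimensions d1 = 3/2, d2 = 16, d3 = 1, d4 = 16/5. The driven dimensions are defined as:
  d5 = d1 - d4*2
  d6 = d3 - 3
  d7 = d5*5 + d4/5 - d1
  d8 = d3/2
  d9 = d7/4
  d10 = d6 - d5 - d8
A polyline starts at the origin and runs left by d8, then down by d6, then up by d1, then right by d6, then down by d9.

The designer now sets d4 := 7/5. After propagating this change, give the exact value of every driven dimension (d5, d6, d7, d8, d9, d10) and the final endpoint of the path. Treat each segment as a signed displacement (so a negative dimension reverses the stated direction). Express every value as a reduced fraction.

d5 = -13/10
d6 = -2
d7 = -193/25
d8 = 1/2
d9 = -193/100
d10 = -6/5
endpoint = (-5/2, 543/100)

Apply edit: d4 := 7/5
  d5 = d1 - d4*2 = -13/10
  d6 = d3 - 3 = -2
  d7 = d5*5 + d4/5 - d1 = -193/25
  d8 = d3/2 = 1/2
  d9 = d7/4 = -193/100
  d10 = d6 - d5 - d8 = -6/5
Walk from origin (0, 0):
  seg 1: left by d8 = 1/2 → (-1/2, 0)
  seg 2: down by d6 = -2 → (-1/2, 2)
  seg 3: up by d1 = 3/2 → (-1/2, 7/2)
  seg 4: right by d6 = -2 → (-5/2, 7/2)
  seg 5: down by d9 = -193/100 → (-5/2, 543/100)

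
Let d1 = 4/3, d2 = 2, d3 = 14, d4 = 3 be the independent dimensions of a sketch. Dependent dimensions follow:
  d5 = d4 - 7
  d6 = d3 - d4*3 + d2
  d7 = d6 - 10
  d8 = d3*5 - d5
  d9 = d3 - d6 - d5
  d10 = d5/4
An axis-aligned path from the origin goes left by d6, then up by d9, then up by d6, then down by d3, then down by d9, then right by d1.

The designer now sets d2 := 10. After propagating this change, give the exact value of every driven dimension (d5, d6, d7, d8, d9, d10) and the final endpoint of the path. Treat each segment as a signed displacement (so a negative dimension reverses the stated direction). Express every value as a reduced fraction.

Apply edit: d2 := 10
  d5 = d4 - 7 = -4
  d6 = d3 - d4*3 + d2 = 15
  d7 = d6 - 10 = 5
  d8 = d3*5 - d5 = 74
  d9 = d3 - d6 - d5 = 3
  d10 = d5/4 = -1
Walk from origin (0, 0):
  seg 1: left by d6 = 15 → (-15, 0)
  seg 2: up by d9 = 3 → (-15, 3)
  seg 3: up by d6 = 15 → (-15, 18)
  seg 4: down by d3 = 14 → (-15, 4)
  seg 5: down by d9 = 3 → (-15, 1)
  seg 6: right by d1 = 4/3 → (-41/3, 1)

d5 = -4
d6 = 15
d7 = 5
d8 = 74
d9 = 3
d10 = -1
endpoint = (-41/3, 1)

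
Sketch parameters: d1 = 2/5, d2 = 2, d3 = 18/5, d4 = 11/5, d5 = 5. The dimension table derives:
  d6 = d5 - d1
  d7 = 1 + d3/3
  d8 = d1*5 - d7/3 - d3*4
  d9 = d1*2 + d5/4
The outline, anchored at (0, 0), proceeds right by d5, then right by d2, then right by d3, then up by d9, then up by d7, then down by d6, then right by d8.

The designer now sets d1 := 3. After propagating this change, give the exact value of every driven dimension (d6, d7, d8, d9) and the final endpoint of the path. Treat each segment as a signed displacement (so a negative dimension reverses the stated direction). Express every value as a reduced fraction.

Apply edit: d1 := 3
  d6 = d5 - d1 = 2
  d7 = 1 + d3/3 = 11/5
  d8 = d1*5 - d7/3 - d3*4 = -2/15
  d9 = d1*2 + d5/4 = 29/4
Walk from origin (0, 0):
  seg 1: right by d5 = 5 → (5, 0)
  seg 2: right by d2 = 2 → (7, 0)
  seg 3: right by d3 = 18/5 → (53/5, 0)
  seg 4: up by d9 = 29/4 → (53/5, 29/4)
  seg 5: up by d7 = 11/5 → (53/5, 189/20)
  seg 6: down by d6 = 2 → (53/5, 149/20)
  seg 7: right by d8 = -2/15 → (157/15, 149/20)

d6 = 2
d7 = 11/5
d8 = -2/15
d9 = 29/4
endpoint = (157/15, 149/20)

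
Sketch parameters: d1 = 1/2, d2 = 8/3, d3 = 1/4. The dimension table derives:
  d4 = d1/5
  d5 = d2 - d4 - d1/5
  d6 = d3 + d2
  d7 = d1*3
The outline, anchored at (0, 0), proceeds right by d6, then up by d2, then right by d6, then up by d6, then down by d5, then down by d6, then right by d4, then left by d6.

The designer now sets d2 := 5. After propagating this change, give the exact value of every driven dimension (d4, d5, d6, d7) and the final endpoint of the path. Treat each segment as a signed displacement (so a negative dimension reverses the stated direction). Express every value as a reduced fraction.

Apply edit: d2 := 5
  d4 = d1/5 = 1/10
  d5 = d2 - d4 - d1/5 = 24/5
  d6 = d3 + d2 = 21/4
  d7 = d1*3 = 3/2
Walk from origin (0, 0):
  seg 1: right by d6 = 21/4 → (21/4, 0)
  seg 2: up by d2 = 5 → (21/4, 5)
  seg 3: right by d6 = 21/4 → (21/2, 5)
  seg 4: up by d6 = 21/4 → (21/2, 41/4)
  seg 5: down by d5 = 24/5 → (21/2, 109/20)
  seg 6: down by d6 = 21/4 → (21/2, 1/5)
  seg 7: right by d4 = 1/10 → (53/5, 1/5)
  seg 8: left by d6 = 21/4 → (107/20, 1/5)

d4 = 1/10
d5 = 24/5
d6 = 21/4
d7 = 3/2
endpoint = (107/20, 1/5)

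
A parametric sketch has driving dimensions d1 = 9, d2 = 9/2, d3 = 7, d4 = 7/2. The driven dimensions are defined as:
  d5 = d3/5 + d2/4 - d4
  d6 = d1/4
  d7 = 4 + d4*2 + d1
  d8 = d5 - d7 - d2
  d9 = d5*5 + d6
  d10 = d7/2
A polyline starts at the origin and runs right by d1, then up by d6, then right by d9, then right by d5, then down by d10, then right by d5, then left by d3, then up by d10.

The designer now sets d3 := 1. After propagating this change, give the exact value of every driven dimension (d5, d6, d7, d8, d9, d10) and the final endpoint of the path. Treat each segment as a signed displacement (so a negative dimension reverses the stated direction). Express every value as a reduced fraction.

d5 = -87/40
d6 = 9/4
d7 = 20
d8 = -1067/40
d9 = -69/8
d10 = 10
endpoint = (-199/40, 9/4)

Apply edit: d3 := 1
  d5 = d3/5 + d2/4 - d4 = -87/40
  d6 = d1/4 = 9/4
  d7 = 4 + d4*2 + d1 = 20
  d8 = d5 - d7 - d2 = -1067/40
  d9 = d5*5 + d6 = -69/8
  d10 = d7/2 = 10
Walk from origin (0, 0):
  seg 1: right by d1 = 9 → (9, 0)
  seg 2: up by d6 = 9/4 → (9, 9/4)
  seg 3: right by d9 = -69/8 → (3/8, 9/4)
  seg 4: right by d5 = -87/40 → (-9/5, 9/4)
  seg 5: down by d10 = 10 → (-9/5, -31/4)
  seg 6: right by d5 = -87/40 → (-159/40, -31/4)
  seg 7: left by d3 = 1 → (-199/40, -31/4)
  seg 8: up by d10 = 10 → (-199/40, 9/4)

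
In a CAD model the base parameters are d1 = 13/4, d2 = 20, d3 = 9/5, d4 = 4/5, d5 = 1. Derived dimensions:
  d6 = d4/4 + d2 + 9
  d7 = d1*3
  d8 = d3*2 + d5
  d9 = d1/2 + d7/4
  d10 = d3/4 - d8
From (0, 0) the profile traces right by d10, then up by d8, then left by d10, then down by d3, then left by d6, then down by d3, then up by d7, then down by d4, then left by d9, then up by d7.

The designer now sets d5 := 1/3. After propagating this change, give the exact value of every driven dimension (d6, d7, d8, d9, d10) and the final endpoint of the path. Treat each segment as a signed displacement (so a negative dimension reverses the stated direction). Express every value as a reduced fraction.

Apply edit: d5 := 1/3
  d6 = d4/4 + d2 + 9 = 146/5
  d7 = d1*3 = 39/4
  d8 = d3*2 + d5 = 59/15
  d9 = d1/2 + d7/4 = 65/16
  d10 = d3/4 - d8 = -209/60
Walk from origin (0, 0):
  seg 1: right by d10 = -209/60 → (-209/60, 0)
  seg 2: up by d8 = 59/15 → (-209/60, 59/15)
  seg 3: left by d10 = -209/60 → (0, 59/15)
  seg 4: down by d3 = 9/5 → (0, 32/15)
  seg 5: left by d6 = 146/5 → (-146/5, 32/15)
  seg 6: down by d3 = 9/5 → (-146/5, 1/3)
  seg 7: up by d7 = 39/4 → (-146/5, 121/12)
  seg 8: down by d4 = 4/5 → (-146/5, 557/60)
  seg 9: left by d9 = 65/16 → (-2661/80, 557/60)
  seg 10: up by d7 = 39/4 → (-2661/80, 571/30)

d6 = 146/5
d7 = 39/4
d8 = 59/15
d9 = 65/16
d10 = -209/60
endpoint = (-2661/80, 571/30)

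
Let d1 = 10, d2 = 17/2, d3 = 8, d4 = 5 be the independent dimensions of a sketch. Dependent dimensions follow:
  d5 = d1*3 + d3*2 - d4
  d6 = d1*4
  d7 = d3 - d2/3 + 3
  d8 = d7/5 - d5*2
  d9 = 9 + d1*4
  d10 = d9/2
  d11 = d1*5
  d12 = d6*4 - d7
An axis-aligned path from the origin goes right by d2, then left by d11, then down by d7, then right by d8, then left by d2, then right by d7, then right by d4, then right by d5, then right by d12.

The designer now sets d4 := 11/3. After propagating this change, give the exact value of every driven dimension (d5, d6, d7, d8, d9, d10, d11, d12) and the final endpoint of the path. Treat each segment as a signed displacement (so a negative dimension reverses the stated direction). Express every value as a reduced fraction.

d5 = 127/3
d6 = 40
d7 = 49/6
d8 = -2491/30
d9 = 49
d10 = 49/2
d11 = 50
d12 = 911/6
endpoint = (2189/30, -49/6)

Apply edit: d4 := 11/3
  d5 = d1*3 + d3*2 - d4 = 127/3
  d6 = d1*4 = 40
  d7 = d3 - d2/3 + 3 = 49/6
  d8 = d7/5 - d5*2 = -2491/30
  d9 = 9 + d1*4 = 49
  d10 = d9/2 = 49/2
  d11 = d1*5 = 50
  d12 = d6*4 - d7 = 911/6
Walk from origin (0, 0):
  seg 1: right by d2 = 17/2 → (17/2, 0)
  seg 2: left by d11 = 50 → (-83/2, 0)
  seg 3: down by d7 = 49/6 → (-83/2, -49/6)
  seg 4: right by d8 = -2491/30 → (-1868/15, -49/6)
  seg 5: left by d2 = 17/2 → (-3991/30, -49/6)
  seg 6: right by d7 = 49/6 → (-1873/15, -49/6)
  seg 7: right by d4 = 11/3 → (-606/5, -49/6)
  seg 8: right by d5 = 127/3 → (-1183/15, -49/6)
  seg 9: right by d12 = 911/6 → (2189/30, -49/6)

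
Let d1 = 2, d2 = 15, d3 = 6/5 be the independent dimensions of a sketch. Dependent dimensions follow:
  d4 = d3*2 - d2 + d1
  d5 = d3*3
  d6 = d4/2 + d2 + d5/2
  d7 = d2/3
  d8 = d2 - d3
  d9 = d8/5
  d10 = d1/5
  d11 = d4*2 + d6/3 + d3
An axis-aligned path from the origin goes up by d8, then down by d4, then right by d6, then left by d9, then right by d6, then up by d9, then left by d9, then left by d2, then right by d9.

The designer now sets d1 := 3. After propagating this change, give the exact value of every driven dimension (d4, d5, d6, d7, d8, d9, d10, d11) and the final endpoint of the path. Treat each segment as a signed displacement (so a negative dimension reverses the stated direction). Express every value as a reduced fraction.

d4 = -48/5
d5 = 18/5
d6 = 12
d7 = 5
d8 = 69/5
d9 = 69/25
d10 = 3/5
d11 = -14
endpoint = (156/25, 654/25)

Apply edit: d1 := 3
  d4 = d3*2 - d2 + d1 = -48/5
  d5 = d3*3 = 18/5
  d6 = d4/2 + d2 + d5/2 = 12
  d7 = d2/3 = 5
  d8 = d2 - d3 = 69/5
  d9 = d8/5 = 69/25
  d10 = d1/5 = 3/5
  d11 = d4*2 + d6/3 + d3 = -14
Walk from origin (0, 0):
  seg 1: up by d8 = 69/5 → (0, 69/5)
  seg 2: down by d4 = -48/5 → (0, 117/5)
  seg 3: right by d6 = 12 → (12, 117/5)
  seg 4: left by d9 = 69/25 → (231/25, 117/5)
  seg 5: right by d6 = 12 → (531/25, 117/5)
  seg 6: up by d9 = 69/25 → (531/25, 654/25)
  seg 7: left by d9 = 69/25 → (462/25, 654/25)
  seg 8: left by d2 = 15 → (87/25, 654/25)
  seg 9: right by d9 = 69/25 → (156/25, 654/25)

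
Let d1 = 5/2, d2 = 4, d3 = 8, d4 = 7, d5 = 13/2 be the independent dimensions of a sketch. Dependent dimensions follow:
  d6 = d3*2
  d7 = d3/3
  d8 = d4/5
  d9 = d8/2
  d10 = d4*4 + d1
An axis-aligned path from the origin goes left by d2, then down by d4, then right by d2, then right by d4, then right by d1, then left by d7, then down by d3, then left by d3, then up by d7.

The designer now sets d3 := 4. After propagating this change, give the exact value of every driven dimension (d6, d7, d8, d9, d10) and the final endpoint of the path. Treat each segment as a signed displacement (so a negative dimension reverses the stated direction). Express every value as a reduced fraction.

Apply edit: d3 := 4
  d6 = d3*2 = 8
  d7 = d3/3 = 4/3
  d8 = d4/5 = 7/5
  d9 = d8/2 = 7/10
  d10 = d4*4 + d1 = 61/2
Walk from origin (0, 0):
  seg 1: left by d2 = 4 → (-4, 0)
  seg 2: down by d4 = 7 → (-4, -7)
  seg 3: right by d2 = 4 → (0, -7)
  seg 4: right by d4 = 7 → (7, -7)
  seg 5: right by d1 = 5/2 → (19/2, -7)
  seg 6: left by d7 = 4/3 → (49/6, -7)
  seg 7: down by d3 = 4 → (49/6, -11)
  seg 8: left by d3 = 4 → (25/6, -11)
  seg 9: up by d7 = 4/3 → (25/6, -29/3)

d6 = 8
d7 = 4/3
d8 = 7/5
d9 = 7/10
d10 = 61/2
endpoint = (25/6, -29/3)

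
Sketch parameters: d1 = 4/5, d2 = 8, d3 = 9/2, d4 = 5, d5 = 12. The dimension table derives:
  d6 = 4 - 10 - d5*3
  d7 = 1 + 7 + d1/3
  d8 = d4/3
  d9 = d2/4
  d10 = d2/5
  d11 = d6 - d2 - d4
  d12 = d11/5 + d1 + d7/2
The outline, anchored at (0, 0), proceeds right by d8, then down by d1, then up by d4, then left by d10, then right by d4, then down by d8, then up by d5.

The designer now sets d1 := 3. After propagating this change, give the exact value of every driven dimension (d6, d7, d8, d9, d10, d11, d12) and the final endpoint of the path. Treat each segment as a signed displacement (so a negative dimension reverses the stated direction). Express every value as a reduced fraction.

Apply edit: d1 := 3
  d6 = 4 - 10 - d5*3 = -42
  d7 = 1 + 7 + d1/3 = 9
  d8 = d4/3 = 5/3
  d9 = d2/4 = 2
  d10 = d2/5 = 8/5
  d11 = d6 - d2 - d4 = -55
  d12 = d11/5 + d1 + d7/2 = -7/2
Walk from origin (0, 0):
  seg 1: right by d8 = 5/3 → (5/3, 0)
  seg 2: down by d1 = 3 → (5/3, -3)
  seg 3: up by d4 = 5 → (5/3, 2)
  seg 4: left by d10 = 8/5 → (1/15, 2)
  seg 5: right by d4 = 5 → (76/15, 2)
  seg 6: down by d8 = 5/3 → (76/15, 1/3)
  seg 7: up by d5 = 12 → (76/15, 37/3)

d6 = -42
d7 = 9
d8 = 5/3
d9 = 2
d10 = 8/5
d11 = -55
d12 = -7/2
endpoint = (76/15, 37/3)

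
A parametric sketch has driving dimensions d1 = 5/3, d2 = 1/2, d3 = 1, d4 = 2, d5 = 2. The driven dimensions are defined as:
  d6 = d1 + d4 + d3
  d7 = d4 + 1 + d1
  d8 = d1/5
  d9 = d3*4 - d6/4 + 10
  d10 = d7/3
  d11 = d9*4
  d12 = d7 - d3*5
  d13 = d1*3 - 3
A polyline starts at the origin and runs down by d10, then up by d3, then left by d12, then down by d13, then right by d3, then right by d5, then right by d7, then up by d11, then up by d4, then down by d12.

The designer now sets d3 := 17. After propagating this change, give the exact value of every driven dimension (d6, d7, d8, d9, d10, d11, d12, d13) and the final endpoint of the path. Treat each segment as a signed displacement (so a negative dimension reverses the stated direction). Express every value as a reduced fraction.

Apply edit: d3 := 17
  d6 = d1 + d4 + d3 = 62/3
  d7 = d4 + 1 + d1 = 14/3
  d8 = d1/5 = 1/3
  d9 = d3*4 - d6/4 + 10 = 437/6
  d10 = d7/3 = 14/9
  d11 = d9*4 = 874/3
  d12 = d7 - d3*5 = -241/3
  d13 = d1*3 - 3 = 2
Walk from origin (0, 0):
  seg 1: down by d10 = 14/9 → (0, -14/9)
  seg 2: up by d3 = 17 → (0, 139/9)
  seg 3: left by d12 = -241/3 → (241/3, 139/9)
  seg 4: down by d13 = 2 → (241/3, 121/9)
  seg 5: right by d3 = 17 → (292/3, 121/9)
  seg 6: right by d5 = 2 → (298/3, 121/9)
  seg 7: right by d7 = 14/3 → (104, 121/9)
  seg 8: up by d11 = 874/3 → (104, 2743/9)
  seg 9: up by d4 = 2 → (104, 2761/9)
  seg 10: down by d12 = -241/3 → (104, 3484/9)

d6 = 62/3
d7 = 14/3
d8 = 1/3
d9 = 437/6
d10 = 14/9
d11 = 874/3
d12 = -241/3
d13 = 2
endpoint = (104, 3484/9)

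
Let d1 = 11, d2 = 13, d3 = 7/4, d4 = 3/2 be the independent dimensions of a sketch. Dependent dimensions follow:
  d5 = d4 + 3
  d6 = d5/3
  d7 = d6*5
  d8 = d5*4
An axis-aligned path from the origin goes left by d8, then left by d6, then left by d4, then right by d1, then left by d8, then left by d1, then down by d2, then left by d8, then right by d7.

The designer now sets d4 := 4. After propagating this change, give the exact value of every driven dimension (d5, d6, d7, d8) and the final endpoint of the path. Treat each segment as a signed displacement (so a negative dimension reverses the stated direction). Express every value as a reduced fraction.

Apply edit: d4 := 4
  d5 = d4 + 3 = 7
  d6 = d5/3 = 7/3
  d7 = d6*5 = 35/3
  d8 = d5*4 = 28
Walk from origin (0, 0):
  seg 1: left by d8 = 28 → (-28, 0)
  seg 2: left by d6 = 7/3 → (-91/3, 0)
  seg 3: left by d4 = 4 → (-103/3, 0)
  seg 4: right by d1 = 11 → (-70/3, 0)
  seg 5: left by d8 = 28 → (-154/3, 0)
  seg 6: left by d1 = 11 → (-187/3, 0)
  seg 7: down by d2 = 13 → (-187/3, -13)
  seg 8: left by d8 = 28 → (-271/3, -13)
  seg 9: right by d7 = 35/3 → (-236/3, -13)

d5 = 7
d6 = 7/3
d7 = 35/3
d8 = 28
endpoint = (-236/3, -13)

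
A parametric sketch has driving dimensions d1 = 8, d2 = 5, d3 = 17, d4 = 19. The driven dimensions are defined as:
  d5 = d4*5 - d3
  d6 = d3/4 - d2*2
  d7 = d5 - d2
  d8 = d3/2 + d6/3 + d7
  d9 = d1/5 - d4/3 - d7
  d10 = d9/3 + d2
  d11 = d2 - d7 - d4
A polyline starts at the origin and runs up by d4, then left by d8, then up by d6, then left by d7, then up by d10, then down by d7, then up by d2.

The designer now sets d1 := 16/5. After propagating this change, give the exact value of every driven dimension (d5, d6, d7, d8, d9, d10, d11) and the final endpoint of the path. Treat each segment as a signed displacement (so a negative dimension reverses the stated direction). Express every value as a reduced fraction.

Apply edit: d1 := 16/5
  d5 = d4*5 - d3 = 78
  d6 = d3/4 - d2*2 = -23/4
  d7 = d5 - d2 = 73
  d8 = d3/2 + d6/3 + d7 = 955/12
  d9 = d1/5 - d4/3 - d7 = -5902/75
  d10 = d9/3 + d2 = -4777/225
  d11 = d2 - d7 - d4 = -87
Walk from origin (0, 0):
  seg 1: up by d4 = 19 → (0, 19)
  seg 2: left by d8 = 955/12 → (-955/12, 19)
  seg 3: up by d6 = -23/4 → (-955/12, 53/4)
  seg 4: left by d7 = 73 → (-1831/12, 53/4)
  seg 5: up by d10 = -4777/225 → (-1831/12, -7183/900)
  seg 6: down by d7 = 73 → (-1831/12, -72883/900)
  seg 7: up by d2 = 5 → (-1831/12, -68383/900)

d5 = 78
d6 = -23/4
d7 = 73
d8 = 955/12
d9 = -5902/75
d10 = -4777/225
d11 = -87
endpoint = (-1831/12, -68383/900)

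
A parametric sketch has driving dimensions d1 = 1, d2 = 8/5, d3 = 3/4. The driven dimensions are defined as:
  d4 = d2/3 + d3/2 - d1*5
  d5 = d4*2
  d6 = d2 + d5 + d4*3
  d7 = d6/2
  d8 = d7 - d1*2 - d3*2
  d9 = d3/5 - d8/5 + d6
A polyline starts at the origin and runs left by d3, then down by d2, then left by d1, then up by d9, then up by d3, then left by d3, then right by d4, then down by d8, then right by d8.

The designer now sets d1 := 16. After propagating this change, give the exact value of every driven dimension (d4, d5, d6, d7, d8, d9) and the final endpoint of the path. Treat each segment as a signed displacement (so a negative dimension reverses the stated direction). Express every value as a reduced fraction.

Apply edit: d1 := 16
  d4 = d2/3 + d3/2 - d1*5 = -9491/120
  d5 = d4*2 = -9491/60
  d6 = d2 + d5 + d4*3 = -47263/120
  d7 = d6/2 = -47263/240
  d8 = d7 - d1*2 - d3*2 = -55303/240
  d9 = d3/5 - d8/5 + d6 = -139049/400
Walk from origin (0, 0):
  seg 1: left by d3 = 3/4 → (-3/4, 0)
  seg 2: down by d2 = 8/5 → (-3/4, -8/5)
  seg 3: left by d1 = 16 → (-67/4, -8/5)
  seg 4: up by d9 = -139049/400 → (-67/4, -139689/400)
  seg 5: up by d3 = 3/4 → (-67/4, -139389/400)
  seg 6: left by d3 = 3/4 → (-35/2, -139389/400)
  seg 7: right by d4 = -9491/120 → (-11591/120, -139389/400)
  seg 8: down by d8 = -55303/240 → (-11591/120, -35413/300)
  seg 9: right by d8 = -55303/240 → (-15697/48, -35413/300)

d4 = -9491/120
d5 = -9491/60
d6 = -47263/120
d7 = -47263/240
d8 = -55303/240
d9 = -139049/400
endpoint = (-15697/48, -35413/300)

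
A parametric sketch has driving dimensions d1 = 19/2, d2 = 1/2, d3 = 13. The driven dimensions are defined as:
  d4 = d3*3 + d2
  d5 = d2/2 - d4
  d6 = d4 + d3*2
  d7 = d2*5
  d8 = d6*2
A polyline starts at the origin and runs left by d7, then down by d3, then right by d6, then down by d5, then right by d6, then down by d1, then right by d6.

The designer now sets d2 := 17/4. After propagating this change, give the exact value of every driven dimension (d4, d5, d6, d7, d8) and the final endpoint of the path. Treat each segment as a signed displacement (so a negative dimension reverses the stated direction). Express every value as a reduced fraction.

d4 = 173/4
d5 = -329/8
d6 = 277/4
d7 = 85/4
d8 = 277/2
endpoint = (373/2, 149/8)

Apply edit: d2 := 17/4
  d4 = d3*3 + d2 = 173/4
  d5 = d2/2 - d4 = -329/8
  d6 = d4 + d3*2 = 277/4
  d7 = d2*5 = 85/4
  d8 = d6*2 = 277/2
Walk from origin (0, 0):
  seg 1: left by d7 = 85/4 → (-85/4, 0)
  seg 2: down by d3 = 13 → (-85/4, -13)
  seg 3: right by d6 = 277/4 → (48, -13)
  seg 4: down by d5 = -329/8 → (48, 225/8)
  seg 5: right by d6 = 277/4 → (469/4, 225/8)
  seg 6: down by d1 = 19/2 → (469/4, 149/8)
  seg 7: right by d6 = 277/4 → (373/2, 149/8)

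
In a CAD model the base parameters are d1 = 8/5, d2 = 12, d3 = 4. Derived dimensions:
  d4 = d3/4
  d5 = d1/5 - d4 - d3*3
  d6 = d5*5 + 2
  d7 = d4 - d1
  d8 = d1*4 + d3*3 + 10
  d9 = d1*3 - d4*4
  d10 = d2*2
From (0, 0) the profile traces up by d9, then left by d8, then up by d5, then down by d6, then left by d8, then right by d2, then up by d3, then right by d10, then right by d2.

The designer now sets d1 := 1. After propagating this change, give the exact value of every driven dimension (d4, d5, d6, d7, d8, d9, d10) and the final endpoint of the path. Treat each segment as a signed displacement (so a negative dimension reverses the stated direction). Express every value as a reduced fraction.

Apply edit: d1 := 1
  d4 = d3/4 = 1
  d5 = d1/5 - d4 - d3*3 = -64/5
  d6 = d5*5 + 2 = -62
  d7 = d4 - d1 = 0
  d8 = d1*4 + d3*3 + 10 = 26
  d9 = d1*3 - d4*4 = -1
  d10 = d2*2 = 24
Walk from origin (0, 0):
  seg 1: up by d9 = -1 → (0, -1)
  seg 2: left by d8 = 26 → (-26, -1)
  seg 3: up by d5 = -64/5 → (-26, -69/5)
  seg 4: down by d6 = -62 → (-26, 241/5)
  seg 5: left by d8 = 26 → (-52, 241/5)
  seg 6: right by d2 = 12 → (-40, 241/5)
  seg 7: up by d3 = 4 → (-40, 261/5)
  seg 8: right by d10 = 24 → (-16, 261/5)
  seg 9: right by d2 = 12 → (-4, 261/5)

d4 = 1
d5 = -64/5
d6 = -62
d7 = 0
d8 = 26
d9 = -1
d10 = 24
endpoint = (-4, 261/5)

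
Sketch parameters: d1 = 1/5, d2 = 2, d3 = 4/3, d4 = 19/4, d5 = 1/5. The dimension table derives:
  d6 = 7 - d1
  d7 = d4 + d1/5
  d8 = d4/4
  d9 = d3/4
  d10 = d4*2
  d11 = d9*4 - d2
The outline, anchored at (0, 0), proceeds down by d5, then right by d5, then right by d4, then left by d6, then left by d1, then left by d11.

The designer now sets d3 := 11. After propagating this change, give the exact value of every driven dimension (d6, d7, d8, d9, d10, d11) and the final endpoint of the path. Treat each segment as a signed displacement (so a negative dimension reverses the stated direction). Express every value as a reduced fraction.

Apply edit: d3 := 11
  d6 = 7 - d1 = 34/5
  d7 = d4 + d1/5 = 479/100
  d8 = d4/4 = 19/16
  d9 = d3/4 = 11/4
  d10 = d4*2 = 19/2
  d11 = d9*4 - d2 = 9
Walk from origin (0, 0):
  seg 1: down by d5 = 1/5 → (0, -1/5)
  seg 2: right by d5 = 1/5 → (1/5, -1/5)
  seg 3: right by d4 = 19/4 → (99/20, -1/5)
  seg 4: left by d6 = 34/5 → (-37/20, -1/5)
  seg 5: left by d1 = 1/5 → (-41/20, -1/5)
  seg 6: left by d11 = 9 → (-221/20, -1/5)

d6 = 34/5
d7 = 479/100
d8 = 19/16
d9 = 11/4
d10 = 19/2
d11 = 9
endpoint = (-221/20, -1/5)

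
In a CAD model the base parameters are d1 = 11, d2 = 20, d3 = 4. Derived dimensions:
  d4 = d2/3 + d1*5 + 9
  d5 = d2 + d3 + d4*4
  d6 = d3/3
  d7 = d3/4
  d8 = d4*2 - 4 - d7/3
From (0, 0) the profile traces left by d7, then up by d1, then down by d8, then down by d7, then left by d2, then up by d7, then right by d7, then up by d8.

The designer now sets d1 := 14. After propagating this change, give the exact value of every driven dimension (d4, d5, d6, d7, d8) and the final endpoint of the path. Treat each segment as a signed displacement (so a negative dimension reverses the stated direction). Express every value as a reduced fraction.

Apply edit: d1 := 14
  d4 = d2/3 + d1*5 + 9 = 257/3
  d5 = d2 + d3 + d4*4 = 1100/3
  d6 = d3/3 = 4/3
  d7 = d3/4 = 1
  d8 = d4*2 - 4 - d7/3 = 167
Walk from origin (0, 0):
  seg 1: left by d7 = 1 → (-1, 0)
  seg 2: up by d1 = 14 → (-1, 14)
  seg 3: down by d8 = 167 → (-1, -153)
  seg 4: down by d7 = 1 → (-1, -154)
  seg 5: left by d2 = 20 → (-21, -154)
  seg 6: up by d7 = 1 → (-21, -153)
  seg 7: right by d7 = 1 → (-20, -153)
  seg 8: up by d8 = 167 → (-20, 14)

d4 = 257/3
d5 = 1100/3
d6 = 4/3
d7 = 1
d8 = 167
endpoint = (-20, 14)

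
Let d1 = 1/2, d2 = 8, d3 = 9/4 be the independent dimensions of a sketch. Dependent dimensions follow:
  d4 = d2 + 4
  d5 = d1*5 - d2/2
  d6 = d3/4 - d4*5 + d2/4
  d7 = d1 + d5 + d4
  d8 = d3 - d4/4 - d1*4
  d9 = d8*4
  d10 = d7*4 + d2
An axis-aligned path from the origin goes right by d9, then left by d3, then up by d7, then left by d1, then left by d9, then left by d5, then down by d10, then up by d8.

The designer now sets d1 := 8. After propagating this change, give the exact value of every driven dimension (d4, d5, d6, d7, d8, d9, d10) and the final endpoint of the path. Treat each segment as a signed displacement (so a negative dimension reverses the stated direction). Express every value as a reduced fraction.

Apply edit: d1 := 8
  d4 = d2 + 4 = 12
  d5 = d1*5 - d2/2 = 36
  d6 = d3/4 - d4*5 + d2/4 = -919/16
  d7 = d1 + d5 + d4 = 56
  d8 = d3 - d4/4 - d1*4 = -131/4
  d9 = d8*4 = -131
  d10 = d7*4 + d2 = 232
Walk from origin (0, 0):
  seg 1: right by d9 = -131 → (-131, 0)
  seg 2: left by d3 = 9/4 → (-533/4, 0)
  seg 3: up by d7 = 56 → (-533/4, 56)
  seg 4: left by d1 = 8 → (-565/4, 56)
  seg 5: left by d9 = -131 → (-41/4, 56)
  seg 6: left by d5 = 36 → (-185/4, 56)
  seg 7: down by d10 = 232 → (-185/4, -176)
  seg 8: up by d8 = -131/4 → (-185/4, -835/4)

d4 = 12
d5 = 36
d6 = -919/16
d7 = 56
d8 = -131/4
d9 = -131
d10 = 232
endpoint = (-185/4, -835/4)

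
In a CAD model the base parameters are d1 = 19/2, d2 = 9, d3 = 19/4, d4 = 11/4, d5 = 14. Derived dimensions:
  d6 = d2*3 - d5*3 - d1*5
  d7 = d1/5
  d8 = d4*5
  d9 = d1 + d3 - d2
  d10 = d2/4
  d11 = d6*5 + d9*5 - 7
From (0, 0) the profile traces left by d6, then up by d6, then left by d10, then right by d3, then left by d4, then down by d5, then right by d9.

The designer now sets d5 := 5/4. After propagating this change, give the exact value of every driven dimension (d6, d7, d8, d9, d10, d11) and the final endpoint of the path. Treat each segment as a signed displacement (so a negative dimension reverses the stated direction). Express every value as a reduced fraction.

d6 = -97/4
d7 = 19/10
d8 = 55/4
d9 = 21/4
d10 = 9/4
d11 = -102
endpoint = (117/4, -51/2)

Apply edit: d5 := 5/4
  d6 = d2*3 - d5*3 - d1*5 = -97/4
  d7 = d1/5 = 19/10
  d8 = d4*5 = 55/4
  d9 = d1 + d3 - d2 = 21/4
  d10 = d2/4 = 9/4
  d11 = d6*5 + d9*5 - 7 = -102
Walk from origin (0, 0):
  seg 1: left by d6 = -97/4 → (97/4, 0)
  seg 2: up by d6 = -97/4 → (97/4, -97/4)
  seg 3: left by d10 = 9/4 → (22, -97/4)
  seg 4: right by d3 = 19/4 → (107/4, -97/4)
  seg 5: left by d4 = 11/4 → (24, -97/4)
  seg 6: down by d5 = 5/4 → (24, -51/2)
  seg 7: right by d9 = 21/4 → (117/4, -51/2)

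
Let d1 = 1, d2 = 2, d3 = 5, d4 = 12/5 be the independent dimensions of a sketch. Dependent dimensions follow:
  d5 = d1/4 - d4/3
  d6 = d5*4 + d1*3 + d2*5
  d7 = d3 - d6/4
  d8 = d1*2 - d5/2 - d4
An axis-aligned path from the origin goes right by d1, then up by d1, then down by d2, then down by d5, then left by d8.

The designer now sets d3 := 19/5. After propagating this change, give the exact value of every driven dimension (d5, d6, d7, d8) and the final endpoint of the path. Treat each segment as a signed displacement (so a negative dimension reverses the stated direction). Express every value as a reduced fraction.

d5 = -11/20
d6 = 54/5
d7 = 11/10
d8 = -1/8
endpoint = (9/8, -9/20)

Apply edit: d3 := 19/5
  d5 = d1/4 - d4/3 = -11/20
  d6 = d5*4 + d1*3 + d2*5 = 54/5
  d7 = d3 - d6/4 = 11/10
  d8 = d1*2 - d5/2 - d4 = -1/8
Walk from origin (0, 0):
  seg 1: right by d1 = 1 → (1, 0)
  seg 2: up by d1 = 1 → (1, 1)
  seg 3: down by d2 = 2 → (1, -1)
  seg 4: down by d5 = -11/20 → (1, -9/20)
  seg 5: left by d8 = -1/8 → (9/8, -9/20)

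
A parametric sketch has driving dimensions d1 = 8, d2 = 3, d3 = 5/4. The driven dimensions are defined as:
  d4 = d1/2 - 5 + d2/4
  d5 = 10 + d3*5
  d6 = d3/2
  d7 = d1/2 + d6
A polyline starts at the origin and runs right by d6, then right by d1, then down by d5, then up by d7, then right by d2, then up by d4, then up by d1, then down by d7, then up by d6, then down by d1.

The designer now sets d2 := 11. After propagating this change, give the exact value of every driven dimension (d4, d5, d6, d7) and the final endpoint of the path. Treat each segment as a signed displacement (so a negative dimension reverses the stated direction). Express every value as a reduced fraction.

d4 = 7/4
d5 = 65/4
d6 = 5/8
d7 = 37/8
endpoint = (157/8, -111/8)

Apply edit: d2 := 11
  d4 = d1/2 - 5 + d2/4 = 7/4
  d5 = 10 + d3*5 = 65/4
  d6 = d3/2 = 5/8
  d7 = d1/2 + d6 = 37/8
Walk from origin (0, 0):
  seg 1: right by d6 = 5/8 → (5/8, 0)
  seg 2: right by d1 = 8 → (69/8, 0)
  seg 3: down by d5 = 65/4 → (69/8, -65/4)
  seg 4: up by d7 = 37/8 → (69/8, -93/8)
  seg 5: right by d2 = 11 → (157/8, -93/8)
  seg 6: up by d4 = 7/4 → (157/8, -79/8)
  seg 7: up by d1 = 8 → (157/8, -15/8)
  seg 8: down by d7 = 37/8 → (157/8, -13/2)
  seg 9: up by d6 = 5/8 → (157/8, -47/8)
  seg 10: down by d1 = 8 → (157/8, -111/8)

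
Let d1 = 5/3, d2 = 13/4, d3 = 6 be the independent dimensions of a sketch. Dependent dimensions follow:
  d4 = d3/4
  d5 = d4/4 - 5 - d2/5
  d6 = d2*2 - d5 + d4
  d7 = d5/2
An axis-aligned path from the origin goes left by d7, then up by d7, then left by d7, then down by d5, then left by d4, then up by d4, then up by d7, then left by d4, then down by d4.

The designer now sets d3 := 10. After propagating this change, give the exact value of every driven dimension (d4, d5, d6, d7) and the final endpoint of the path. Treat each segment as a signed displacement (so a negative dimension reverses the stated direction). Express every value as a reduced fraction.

d4 = 5/2
d5 = -201/40
d6 = 561/40
d7 = -201/80
endpoint = (1/40, 0)

Apply edit: d3 := 10
  d4 = d3/4 = 5/2
  d5 = d4/4 - 5 - d2/5 = -201/40
  d6 = d2*2 - d5 + d4 = 561/40
  d7 = d5/2 = -201/80
Walk from origin (0, 0):
  seg 1: left by d7 = -201/80 → (201/80, 0)
  seg 2: up by d7 = -201/80 → (201/80, -201/80)
  seg 3: left by d7 = -201/80 → (201/40, -201/80)
  seg 4: down by d5 = -201/40 → (201/40, 201/80)
  seg 5: left by d4 = 5/2 → (101/40, 201/80)
  seg 6: up by d4 = 5/2 → (101/40, 401/80)
  seg 7: up by d7 = -201/80 → (101/40, 5/2)
  seg 8: left by d4 = 5/2 → (1/40, 5/2)
  seg 9: down by d4 = 5/2 → (1/40, 0)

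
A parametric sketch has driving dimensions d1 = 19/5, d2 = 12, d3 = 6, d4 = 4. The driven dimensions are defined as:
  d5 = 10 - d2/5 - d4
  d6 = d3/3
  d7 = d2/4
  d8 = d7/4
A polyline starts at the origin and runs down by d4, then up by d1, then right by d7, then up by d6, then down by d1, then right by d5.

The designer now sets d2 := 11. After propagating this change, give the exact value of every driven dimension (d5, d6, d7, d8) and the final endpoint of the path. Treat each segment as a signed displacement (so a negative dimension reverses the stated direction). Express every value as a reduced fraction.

d5 = 19/5
d6 = 2
d7 = 11/4
d8 = 11/16
endpoint = (131/20, -2)

Apply edit: d2 := 11
  d5 = 10 - d2/5 - d4 = 19/5
  d6 = d3/3 = 2
  d7 = d2/4 = 11/4
  d8 = d7/4 = 11/16
Walk from origin (0, 0):
  seg 1: down by d4 = 4 → (0, -4)
  seg 2: up by d1 = 19/5 → (0, -1/5)
  seg 3: right by d7 = 11/4 → (11/4, -1/5)
  seg 4: up by d6 = 2 → (11/4, 9/5)
  seg 5: down by d1 = 19/5 → (11/4, -2)
  seg 6: right by d5 = 19/5 → (131/20, -2)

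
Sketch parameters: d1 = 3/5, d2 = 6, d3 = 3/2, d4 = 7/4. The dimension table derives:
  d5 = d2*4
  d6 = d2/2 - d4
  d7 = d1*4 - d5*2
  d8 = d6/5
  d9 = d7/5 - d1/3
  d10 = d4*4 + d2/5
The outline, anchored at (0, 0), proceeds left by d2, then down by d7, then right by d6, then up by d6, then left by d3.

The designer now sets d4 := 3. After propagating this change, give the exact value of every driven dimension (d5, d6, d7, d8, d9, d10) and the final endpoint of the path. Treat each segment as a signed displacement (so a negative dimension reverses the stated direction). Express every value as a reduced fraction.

d5 = 24
d6 = 0
d7 = -228/5
d8 = 0
d9 = -233/25
d10 = 66/5
endpoint = (-15/2, 228/5)

Apply edit: d4 := 3
  d5 = d2*4 = 24
  d6 = d2/2 - d4 = 0
  d7 = d1*4 - d5*2 = -228/5
  d8 = d6/5 = 0
  d9 = d7/5 - d1/3 = -233/25
  d10 = d4*4 + d2/5 = 66/5
Walk from origin (0, 0):
  seg 1: left by d2 = 6 → (-6, 0)
  seg 2: down by d7 = -228/5 → (-6, 228/5)
  seg 3: right by d6 = 0 → (-6, 228/5)
  seg 4: up by d6 = 0 → (-6, 228/5)
  seg 5: left by d3 = 3/2 → (-15/2, 228/5)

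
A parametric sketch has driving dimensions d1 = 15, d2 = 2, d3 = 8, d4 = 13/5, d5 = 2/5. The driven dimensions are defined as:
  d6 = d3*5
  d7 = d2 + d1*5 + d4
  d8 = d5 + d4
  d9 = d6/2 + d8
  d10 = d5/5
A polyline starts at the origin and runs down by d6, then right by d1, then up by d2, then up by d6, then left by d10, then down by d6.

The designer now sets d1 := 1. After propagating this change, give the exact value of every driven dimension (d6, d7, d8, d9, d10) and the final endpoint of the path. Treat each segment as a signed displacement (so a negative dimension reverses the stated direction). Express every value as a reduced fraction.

Apply edit: d1 := 1
  d6 = d3*5 = 40
  d7 = d2 + d1*5 + d4 = 48/5
  d8 = d5 + d4 = 3
  d9 = d6/2 + d8 = 23
  d10 = d5/5 = 2/25
Walk from origin (0, 0):
  seg 1: down by d6 = 40 → (0, -40)
  seg 2: right by d1 = 1 → (1, -40)
  seg 3: up by d2 = 2 → (1, -38)
  seg 4: up by d6 = 40 → (1, 2)
  seg 5: left by d10 = 2/25 → (23/25, 2)
  seg 6: down by d6 = 40 → (23/25, -38)

d6 = 40
d7 = 48/5
d8 = 3
d9 = 23
d10 = 2/25
endpoint = (23/25, -38)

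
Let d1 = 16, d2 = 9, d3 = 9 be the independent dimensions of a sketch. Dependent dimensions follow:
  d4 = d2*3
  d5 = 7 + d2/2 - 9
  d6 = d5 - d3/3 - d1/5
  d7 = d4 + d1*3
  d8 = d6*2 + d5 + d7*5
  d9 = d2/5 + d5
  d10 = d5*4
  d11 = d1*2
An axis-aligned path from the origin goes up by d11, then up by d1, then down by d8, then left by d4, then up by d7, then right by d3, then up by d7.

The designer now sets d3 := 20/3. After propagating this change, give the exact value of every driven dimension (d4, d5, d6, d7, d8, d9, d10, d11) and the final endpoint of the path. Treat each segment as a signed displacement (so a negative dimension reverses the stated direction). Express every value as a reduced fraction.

d4 = 27
d5 = 5/2
d6 = -263/90
d7 = 75
d8 = 33449/90
d9 = 43/10
d10 = 10
d11 = 32
endpoint = (-61/3, -15629/90)

Apply edit: d3 := 20/3
  d4 = d2*3 = 27
  d5 = 7 + d2/2 - 9 = 5/2
  d6 = d5 - d3/3 - d1/5 = -263/90
  d7 = d4 + d1*3 = 75
  d8 = d6*2 + d5 + d7*5 = 33449/90
  d9 = d2/5 + d5 = 43/10
  d10 = d5*4 = 10
  d11 = d1*2 = 32
Walk from origin (0, 0):
  seg 1: up by d11 = 32 → (0, 32)
  seg 2: up by d1 = 16 → (0, 48)
  seg 3: down by d8 = 33449/90 → (0, -29129/90)
  seg 4: left by d4 = 27 → (-27, -29129/90)
  seg 5: up by d7 = 75 → (-27, -22379/90)
  seg 6: right by d3 = 20/3 → (-61/3, -22379/90)
  seg 7: up by d7 = 75 → (-61/3, -15629/90)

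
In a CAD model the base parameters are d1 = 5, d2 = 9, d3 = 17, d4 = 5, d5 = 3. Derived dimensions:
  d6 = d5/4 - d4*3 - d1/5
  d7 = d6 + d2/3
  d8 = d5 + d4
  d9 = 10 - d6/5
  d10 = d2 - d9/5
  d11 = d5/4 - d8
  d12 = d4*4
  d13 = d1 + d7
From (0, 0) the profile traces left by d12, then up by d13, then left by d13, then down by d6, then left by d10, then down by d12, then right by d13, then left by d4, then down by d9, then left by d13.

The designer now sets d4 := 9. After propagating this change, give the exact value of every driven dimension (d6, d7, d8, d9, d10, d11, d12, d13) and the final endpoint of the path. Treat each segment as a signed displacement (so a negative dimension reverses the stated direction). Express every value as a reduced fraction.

d6 = -109/4
d7 = -97/4
d8 = 12
d9 = 309/20
d10 = 591/100
d11 = -45/4
d12 = 36
d13 = -77/4
endpoint = (-1583/50, -869/20)

Apply edit: d4 := 9
  d6 = d5/4 - d4*3 - d1/5 = -109/4
  d7 = d6 + d2/3 = -97/4
  d8 = d5 + d4 = 12
  d9 = 10 - d6/5 = 309/20
  d10 = d2 - d9/5 = 591/100
  d11 = d5/4 - d8 = -45/4
  d12 = d4*4 = 36
  d13 = d1 + d7 = -77/4
Walk from origin (0, 0):
  seg 1: left by d12 = 36 → (-36, 0)
  seg 2: up by d13 = -77/4 → (-36, -77/4)
  seg 3: left by d13 = -77/4 → (-67/4, -77/4)
  seg 4: down by d6 = -109/4 → (-67/4, 8)
  seg 5: left by d10 = 591/100 → (-1133/50, 8)
  seg 6: down by d12 = 36 → (-1133/50, -28)
  seg 7: right by d13 = -77/4 → (-4191/100, -28)
  seg 8: left by d4 = 9 → (-5091/100, -28)
  seg 9: down by d9 = 309/20 → (-5091/100, -869/20)
  seg 10: left by d13 = -77/4 → (-1583/50, -869/20)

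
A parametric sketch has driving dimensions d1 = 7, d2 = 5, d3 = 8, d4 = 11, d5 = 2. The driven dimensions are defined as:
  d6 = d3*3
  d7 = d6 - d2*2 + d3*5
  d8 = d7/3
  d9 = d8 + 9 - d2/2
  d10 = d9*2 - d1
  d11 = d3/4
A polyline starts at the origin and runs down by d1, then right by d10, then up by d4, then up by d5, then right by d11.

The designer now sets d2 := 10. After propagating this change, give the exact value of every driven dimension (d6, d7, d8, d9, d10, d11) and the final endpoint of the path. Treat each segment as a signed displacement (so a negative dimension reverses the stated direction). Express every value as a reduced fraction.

Apply edit: d2 := 10
  d6 = d3*3 = 24
  d7 = d6 - d2*2 + d3*5 = 44
  d8 = d7/3 = 44/3
  d9 = d8 + 9 - d2/2 = 56/3
  d10 = d9*2 - d1 = 91/3
  d11 = d3/4 = 2
Walk from origin (0, 0):
  seg 1: down by d1 = 7 → (0, -7)
  seg 2: right by d10 = 91/3 → (91/3, -7)
  seg 3: up by d4 = 11 → (91/3, 4)
  seg 4: up by d5 = 2 → (91/3, 6)
  seg 5: right by d11 = 2 → (97/3, 6)

d6 = 24
d7 = 44
d8 = 44/3
d9 = 56/3
d10 = 91/3
d11 = 2
endpoint = (97/3, 6)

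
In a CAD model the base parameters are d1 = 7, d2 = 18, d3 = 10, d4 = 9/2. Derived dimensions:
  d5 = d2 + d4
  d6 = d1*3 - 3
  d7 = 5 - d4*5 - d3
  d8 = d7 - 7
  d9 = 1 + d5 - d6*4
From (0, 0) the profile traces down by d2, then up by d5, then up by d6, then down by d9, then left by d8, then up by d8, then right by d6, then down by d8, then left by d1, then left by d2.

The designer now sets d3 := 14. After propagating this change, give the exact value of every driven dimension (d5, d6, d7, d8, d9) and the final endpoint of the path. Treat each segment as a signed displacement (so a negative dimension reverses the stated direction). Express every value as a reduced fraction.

d5 = 45/2
d6 = 18
d7 = -63/2
d8 = -77/2
d9 = -97/2
endpoint = (63/2, 71)

Apply edit: d3 := 14
  d5 = d2 + d4 = 45/2
  d6 = d1*3 - 3 = 18
  d7 = 5 - d4*5 - d3 = -63/2
  d8 = d7 - 7 = -77/2
  d9 = 1 + d5 - d6*4 = -97/2
Walk from origin (0, 0):
  seg 1: down by d2 = 18 → (0, -18)
  seg 2: up by d5 = 45/2 → (0, 9/2)
  seg 3: up by d6 = 18 → (0, 45/2)
  seg 4: down by d9 = -97/2 → (0, 71)
  seg 5: left by d8 = -77/2 → (77/2, 71)
  seg 6: up by d8 = -77/2 → (77/2, 65/2)
  seg 7: right by d6 = 18 → (113/2, 65/2)
  seg 8: down by d8 = -77/2 → (113/2, 71)
  seg 9: left by d1 = 7 → (99/2, 71)
  seg 10: left by d2 = 18 → (63/2, 71)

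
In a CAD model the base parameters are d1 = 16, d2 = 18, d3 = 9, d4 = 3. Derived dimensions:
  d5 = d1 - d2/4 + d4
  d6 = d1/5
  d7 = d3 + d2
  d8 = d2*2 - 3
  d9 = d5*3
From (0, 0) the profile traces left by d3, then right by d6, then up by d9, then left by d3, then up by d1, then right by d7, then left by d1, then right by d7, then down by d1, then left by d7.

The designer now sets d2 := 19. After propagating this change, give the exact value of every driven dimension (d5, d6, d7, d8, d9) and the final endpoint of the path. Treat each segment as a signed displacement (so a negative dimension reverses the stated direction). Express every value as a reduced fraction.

d5 = 57/4
d6 = 16/5
d7 = 28
d8 = 35
d9 = 171/4
endpoint = (-14/5, 171/4)

Apply edit: d2 := 19
  d5 = d1 - d2/4 + d4 = 57/4
  d6 = d1/5 = 16/5
  d7 = d3 + d2 = 28
  d8 = d2*2 - 3 = 35
  d9 = d5*3 = 171/4
Walk from origin (0, 0):
  seg 1: left by d3 = 9 → (-9, 0)
  seg 2: right by d6 = 16/5 → (-29/5, 0)
  seg 3: up by d9 = 171/4 → (-29/5, 171/4)
  seg 4: left by d3 = 9 → (-74/5, 171/4)
  seg 5: up by d1 = 16 → (-74/5, 235/4)
  seg 6: right by d7 = 28 → (66/5, 235/4)
  seg 7: left by d1 = 16 → (-14/5, 235/4)
  seg 8: right by d7 = 28 → (126/5, 235/4)
  seg 9: down by d1 = 16 → (126/5, 171/4)
  seg 10: left by d7 = 28 → (-14/5, 171/4)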